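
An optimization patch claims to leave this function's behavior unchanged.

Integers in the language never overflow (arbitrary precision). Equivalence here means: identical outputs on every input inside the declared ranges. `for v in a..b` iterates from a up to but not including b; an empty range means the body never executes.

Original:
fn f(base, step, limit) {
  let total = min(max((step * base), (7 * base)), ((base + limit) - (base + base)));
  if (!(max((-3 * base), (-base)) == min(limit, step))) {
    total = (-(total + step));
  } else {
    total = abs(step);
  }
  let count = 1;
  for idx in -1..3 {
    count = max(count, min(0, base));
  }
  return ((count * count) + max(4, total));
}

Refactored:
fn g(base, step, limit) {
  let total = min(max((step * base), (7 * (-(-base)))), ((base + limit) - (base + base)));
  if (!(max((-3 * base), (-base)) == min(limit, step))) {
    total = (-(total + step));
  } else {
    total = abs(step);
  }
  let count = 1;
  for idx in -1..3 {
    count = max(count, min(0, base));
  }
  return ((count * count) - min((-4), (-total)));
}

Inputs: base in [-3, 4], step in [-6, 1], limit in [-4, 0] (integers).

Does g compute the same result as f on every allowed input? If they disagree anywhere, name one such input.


Side by side, the visible changes include: min/max/abs usage differs, and arithmetic usage differs.
Tracing base=0, step=-6, limit=-4: f: total becomes -4; next (!(max((-3 * base), (-base)) == min(limit, step))) evaluates to true; next total becomes 10; next count becomes 1; next at idx=-1:; next count becomes 1; next at idx=0:; next count becomes 1; next at idx=1:; next count becomes 1; next at idx=2:; next count becomes 1; next final value 11 | g: total becomes -4; next (!(max((-3 * base), (-base)) == min(limit, step))) evaluates to true; next total becomes 10; next count becomes 1; next at idx=-1:; next count becomes 1; next at idx=0:; next count becomes 1; next at idx=1:; next count becomes 1; next at idx=2:; next count becomes 1; next final value 11 — matching result 11.
An exhaustive pass over the 320 declared inputs shows identical outputs.
verdict: equivalent


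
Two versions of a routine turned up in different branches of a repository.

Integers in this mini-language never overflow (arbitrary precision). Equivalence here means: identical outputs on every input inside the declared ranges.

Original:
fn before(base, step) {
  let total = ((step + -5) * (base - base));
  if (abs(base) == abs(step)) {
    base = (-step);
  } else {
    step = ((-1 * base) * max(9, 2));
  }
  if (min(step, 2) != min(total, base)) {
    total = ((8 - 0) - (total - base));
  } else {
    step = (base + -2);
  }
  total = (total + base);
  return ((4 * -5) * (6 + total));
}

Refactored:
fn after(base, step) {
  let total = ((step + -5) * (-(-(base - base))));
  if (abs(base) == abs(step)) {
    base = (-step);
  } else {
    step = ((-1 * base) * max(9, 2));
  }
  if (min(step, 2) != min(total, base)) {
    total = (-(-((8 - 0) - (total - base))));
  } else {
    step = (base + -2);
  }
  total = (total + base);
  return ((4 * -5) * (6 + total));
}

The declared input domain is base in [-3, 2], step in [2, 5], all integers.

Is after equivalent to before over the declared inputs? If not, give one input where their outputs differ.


Although same computation, different form, 24/24 inputs agree.
verdict: equivalent


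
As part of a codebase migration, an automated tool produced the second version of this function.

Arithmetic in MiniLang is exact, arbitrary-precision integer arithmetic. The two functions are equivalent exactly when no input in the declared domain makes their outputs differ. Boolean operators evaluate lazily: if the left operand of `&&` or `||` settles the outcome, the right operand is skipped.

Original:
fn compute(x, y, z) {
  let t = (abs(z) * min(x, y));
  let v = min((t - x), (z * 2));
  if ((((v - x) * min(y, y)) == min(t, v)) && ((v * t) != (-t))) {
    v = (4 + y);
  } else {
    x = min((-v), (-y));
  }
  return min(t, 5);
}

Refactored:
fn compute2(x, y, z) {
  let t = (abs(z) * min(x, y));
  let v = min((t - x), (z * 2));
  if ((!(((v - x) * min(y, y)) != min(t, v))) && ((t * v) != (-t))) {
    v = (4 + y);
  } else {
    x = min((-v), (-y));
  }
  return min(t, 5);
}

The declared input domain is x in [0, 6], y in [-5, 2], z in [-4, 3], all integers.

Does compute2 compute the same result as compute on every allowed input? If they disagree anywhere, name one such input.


Although comparison usage differs, boolean connective usage differs, 448/448 inputs agree.
verdict: equivalent


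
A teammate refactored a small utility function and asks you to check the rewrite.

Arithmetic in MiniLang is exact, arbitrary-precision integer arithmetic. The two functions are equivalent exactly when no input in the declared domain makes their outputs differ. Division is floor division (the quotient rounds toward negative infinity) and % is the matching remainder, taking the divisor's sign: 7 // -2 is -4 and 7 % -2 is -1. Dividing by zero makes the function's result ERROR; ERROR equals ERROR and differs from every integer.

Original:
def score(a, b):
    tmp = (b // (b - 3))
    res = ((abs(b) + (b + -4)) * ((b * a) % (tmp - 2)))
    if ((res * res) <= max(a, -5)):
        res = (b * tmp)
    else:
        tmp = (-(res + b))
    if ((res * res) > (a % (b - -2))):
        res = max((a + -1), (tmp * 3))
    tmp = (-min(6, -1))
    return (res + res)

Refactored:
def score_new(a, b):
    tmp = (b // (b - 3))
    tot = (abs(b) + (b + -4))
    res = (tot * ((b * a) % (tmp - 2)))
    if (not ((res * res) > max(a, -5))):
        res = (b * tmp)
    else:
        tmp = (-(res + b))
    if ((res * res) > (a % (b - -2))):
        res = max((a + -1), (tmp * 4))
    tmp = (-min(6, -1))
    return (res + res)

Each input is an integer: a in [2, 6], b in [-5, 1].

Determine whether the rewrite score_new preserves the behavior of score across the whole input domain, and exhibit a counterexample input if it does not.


a=3, b=-5 yields 6 from score but 8 from score_new.
verdict: not equivalent; witness: a=3, b=-5


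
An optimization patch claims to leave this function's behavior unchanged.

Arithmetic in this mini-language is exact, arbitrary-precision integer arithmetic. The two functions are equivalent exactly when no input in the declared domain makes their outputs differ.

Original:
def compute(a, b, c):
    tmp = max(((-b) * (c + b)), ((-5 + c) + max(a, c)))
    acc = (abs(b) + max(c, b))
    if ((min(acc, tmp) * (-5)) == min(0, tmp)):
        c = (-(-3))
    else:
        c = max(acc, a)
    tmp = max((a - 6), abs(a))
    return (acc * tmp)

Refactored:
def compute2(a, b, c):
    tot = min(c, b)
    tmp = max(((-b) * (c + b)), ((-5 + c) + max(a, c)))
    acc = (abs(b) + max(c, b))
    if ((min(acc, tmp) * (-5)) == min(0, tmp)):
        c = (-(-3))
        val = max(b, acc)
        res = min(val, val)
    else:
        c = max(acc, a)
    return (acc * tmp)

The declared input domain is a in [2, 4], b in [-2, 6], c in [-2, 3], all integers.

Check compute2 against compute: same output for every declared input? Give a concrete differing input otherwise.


Input a=2, b=-2, c=-1: 2 from compute versus -4 from compute2.
verdict: not equivalent; witness: a=2, b=-2, c=-1


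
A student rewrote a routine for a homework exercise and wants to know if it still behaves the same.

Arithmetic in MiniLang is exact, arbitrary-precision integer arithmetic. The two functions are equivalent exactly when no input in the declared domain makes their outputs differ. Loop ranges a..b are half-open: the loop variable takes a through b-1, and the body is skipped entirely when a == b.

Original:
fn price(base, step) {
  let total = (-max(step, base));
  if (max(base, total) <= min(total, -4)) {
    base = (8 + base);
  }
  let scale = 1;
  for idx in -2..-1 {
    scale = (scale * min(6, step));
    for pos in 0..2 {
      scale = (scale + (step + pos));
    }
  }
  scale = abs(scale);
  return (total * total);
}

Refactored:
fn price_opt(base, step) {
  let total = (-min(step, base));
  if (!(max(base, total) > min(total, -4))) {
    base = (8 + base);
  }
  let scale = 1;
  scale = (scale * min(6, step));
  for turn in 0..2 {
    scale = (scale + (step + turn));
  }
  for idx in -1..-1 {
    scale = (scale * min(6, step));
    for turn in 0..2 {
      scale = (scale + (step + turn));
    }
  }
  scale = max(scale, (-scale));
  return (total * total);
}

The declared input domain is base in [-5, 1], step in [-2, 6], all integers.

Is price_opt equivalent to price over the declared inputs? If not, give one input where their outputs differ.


At base=-5, step=-2: price gives 4, price_opt gives 25.
verdict: not equivalent; witness: base=-5, step=-2


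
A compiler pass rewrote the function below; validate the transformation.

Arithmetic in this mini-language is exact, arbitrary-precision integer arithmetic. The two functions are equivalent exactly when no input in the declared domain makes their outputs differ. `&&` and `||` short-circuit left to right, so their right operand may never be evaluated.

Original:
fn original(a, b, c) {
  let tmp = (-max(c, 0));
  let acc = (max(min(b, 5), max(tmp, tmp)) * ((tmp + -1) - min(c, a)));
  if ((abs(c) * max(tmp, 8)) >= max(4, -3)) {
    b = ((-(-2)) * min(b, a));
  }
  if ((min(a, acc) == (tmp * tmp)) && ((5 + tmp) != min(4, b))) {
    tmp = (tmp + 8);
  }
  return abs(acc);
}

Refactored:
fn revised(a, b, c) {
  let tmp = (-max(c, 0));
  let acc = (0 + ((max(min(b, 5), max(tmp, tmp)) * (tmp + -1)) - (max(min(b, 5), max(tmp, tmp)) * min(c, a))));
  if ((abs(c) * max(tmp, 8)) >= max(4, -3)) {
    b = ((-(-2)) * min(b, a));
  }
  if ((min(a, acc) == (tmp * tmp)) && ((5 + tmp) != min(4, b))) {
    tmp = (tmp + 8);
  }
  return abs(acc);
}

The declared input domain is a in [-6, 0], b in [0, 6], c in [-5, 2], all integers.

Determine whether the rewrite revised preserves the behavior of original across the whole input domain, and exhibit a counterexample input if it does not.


Differences: min/max/abs usage differs, plus constant usage differs, plus arithmetic usage differs — yet all 392 inputs agree.
verdict: equivalent


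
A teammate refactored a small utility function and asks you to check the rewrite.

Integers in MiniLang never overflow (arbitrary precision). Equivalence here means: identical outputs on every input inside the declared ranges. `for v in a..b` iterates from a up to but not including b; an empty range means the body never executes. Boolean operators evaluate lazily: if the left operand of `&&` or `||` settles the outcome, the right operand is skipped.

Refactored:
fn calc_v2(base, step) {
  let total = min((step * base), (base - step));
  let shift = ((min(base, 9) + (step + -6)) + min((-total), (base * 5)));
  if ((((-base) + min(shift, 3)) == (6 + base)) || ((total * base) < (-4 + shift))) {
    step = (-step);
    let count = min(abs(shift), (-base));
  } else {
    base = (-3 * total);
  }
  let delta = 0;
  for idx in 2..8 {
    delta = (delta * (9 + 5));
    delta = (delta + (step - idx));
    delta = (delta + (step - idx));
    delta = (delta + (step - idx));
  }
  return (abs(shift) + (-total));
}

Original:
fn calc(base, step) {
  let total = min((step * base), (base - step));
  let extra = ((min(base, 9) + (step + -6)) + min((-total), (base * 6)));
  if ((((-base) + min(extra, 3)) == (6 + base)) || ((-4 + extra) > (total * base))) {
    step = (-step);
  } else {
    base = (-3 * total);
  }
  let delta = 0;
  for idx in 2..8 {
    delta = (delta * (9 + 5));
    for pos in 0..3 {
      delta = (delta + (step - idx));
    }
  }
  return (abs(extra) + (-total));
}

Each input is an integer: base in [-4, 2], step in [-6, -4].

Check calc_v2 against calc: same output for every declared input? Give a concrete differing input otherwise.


Run the pair on base=-4, step=-6.
calc: total becomes 2; next extra becomes -40; next ((((-base) + min(extra, 3)) == (6 + base)) || ((-4 + extra) > (total * base))) evaluates to false; next base becomes -6; next delta becomes 0; next at idx=2:; next delta becomes 0; next at pos=0:; next delta becomes -8; next at pos=1:; next delta becomes -16; next at pos=2:; next delta becomes -24; next at idx=3:; next delta becomes -336; next at pos=0:; next delta becomes -345; next at pos=1:; next delta becomes -354; next at pos=2:; next delta becomes -363; next at idx=4:; next delta becomes -5082; next at pos=0:; next delta becomes -5092; next at pos=1:; next delta becomes -5102; next at pos=2:; next delta becomes -5112; next at idx=5:; next delta becomes -71568; next at pos=0:; next delta becomes -71579; next at pos=1:; next delta becomes -71590; next at pos=2:; next delta becomes -71601; next at idx=6:; next delta becomes -1002414; next at pos=0:; next delta becomes -1002426; next at pos=1:; next delta becomes -1002438; next at pos=2:; next delta becomes -1002450; next at idx=7:; next delta becomes -14034300; next at pos=0:; next delta becomes -14034313; next at pos=1:; next delta becomes -14034326; next at pos=2:; next delta becomes -14034339; next final value 38
calc_v2: total becomes 2; next shift becomes -36; next ((((-base) + min(shift, 3)) == (6 + base)) || ((total * base) < (-4 + shift))) evaluates to false; next base becomes -6; next delta becomes 0; next at idx=2:; next delta becomes 0; next delta becomes -8; next delta becomes -16; next delta becomes -24; next at idx=3:; next delta becomes -336; next delta becomes -345; next delta becomes -354; next delta becomes -363; next at idx=4:; next delta becomes -5082; next delta becomes -5092; next delta becomes -5102; next delta becomes -5112; next at idx=5:; next delta becomes -71568; next delta becomes -71579; next delta becomes -71590; next delta becomes -71601; next at idx=6:; next delta becomes -1002414; next delta becomes -1002426; next delta becomes -1002438; next delta becomes -1002450; next at idx=7:; next delta becomes -14034300; next delta becomes -14034313; next delta becomes -14034326; next delta becomes -14034339; next final value 34
38 != 34, so the rewrite changes behavior.
verdict: not equivalent; witness: base=-4, step=-6


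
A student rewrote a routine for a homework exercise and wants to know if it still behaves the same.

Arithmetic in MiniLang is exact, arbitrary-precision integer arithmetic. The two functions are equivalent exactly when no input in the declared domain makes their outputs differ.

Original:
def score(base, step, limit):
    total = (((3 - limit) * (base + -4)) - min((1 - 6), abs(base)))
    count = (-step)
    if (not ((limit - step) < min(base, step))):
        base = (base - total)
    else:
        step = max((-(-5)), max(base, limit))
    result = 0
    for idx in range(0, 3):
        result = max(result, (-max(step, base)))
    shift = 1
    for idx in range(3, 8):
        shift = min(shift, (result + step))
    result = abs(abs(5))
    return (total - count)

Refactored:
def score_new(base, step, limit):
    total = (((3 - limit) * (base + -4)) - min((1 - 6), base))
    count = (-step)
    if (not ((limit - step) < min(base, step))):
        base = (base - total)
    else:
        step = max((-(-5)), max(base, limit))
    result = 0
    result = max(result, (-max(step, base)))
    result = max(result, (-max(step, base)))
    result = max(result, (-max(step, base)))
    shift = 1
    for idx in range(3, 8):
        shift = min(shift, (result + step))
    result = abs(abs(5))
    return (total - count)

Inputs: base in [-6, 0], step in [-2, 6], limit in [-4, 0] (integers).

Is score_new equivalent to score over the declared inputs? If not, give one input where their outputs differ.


There is a counterexample at base=-6, step=-2, limit=-4: -67 on one side, -66 on the other.
score: total := -65 | count := 2 | (not ((limit - step) < min(base, step))): true | base := 59 | result := 0 | iter idx=0: | result := 0 | iter idx=1: | result := 0 | iter idx=2: | result := 0 | shift := 1 | iter idx=3: | shift := -2 | iter idx=4: | shift := -2 | iter idx=5: | shift := -2 | iter idx=6: | shift := -2 | iter idx=7: | shift := -2 | result := 5 | result -67
score_new: total := -64 | count := 2 | (not ((limit - step) < min(base, step))): true | base := 58 | result := 0 | result := 0 | result := 0 | result := 0 | shift := 1 | iter idx=3: | shift := -2 | iter idx=4: | shift := -2 | iter idx=5: | shift := -2 | iter idx=6: | shift := -2 | iter idx=7: | shift := -2 | result := 5 | result -66
verdict: not equivalent; witness: base=-6, step=-2, limit=-4


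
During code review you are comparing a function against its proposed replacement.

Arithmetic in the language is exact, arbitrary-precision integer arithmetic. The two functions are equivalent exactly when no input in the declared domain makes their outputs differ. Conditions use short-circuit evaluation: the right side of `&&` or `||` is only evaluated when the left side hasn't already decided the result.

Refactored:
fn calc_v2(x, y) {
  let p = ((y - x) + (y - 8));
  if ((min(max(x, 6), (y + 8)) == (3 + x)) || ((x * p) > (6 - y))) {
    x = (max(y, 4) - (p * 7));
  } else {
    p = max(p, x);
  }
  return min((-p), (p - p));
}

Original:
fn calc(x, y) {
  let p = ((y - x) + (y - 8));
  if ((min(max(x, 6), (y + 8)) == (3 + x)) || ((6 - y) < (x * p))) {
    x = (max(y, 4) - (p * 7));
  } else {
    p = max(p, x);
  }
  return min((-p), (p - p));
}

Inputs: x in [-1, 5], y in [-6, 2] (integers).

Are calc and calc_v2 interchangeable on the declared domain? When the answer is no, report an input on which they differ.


The two are interchangeable: comparison usage differs, and every declared input agrees.
Spot check at x=-1, y=-1 — calc: p := -9 | ((min(max(x, 6), (y + 8)) == (3 + x)) || ((6 - y) < (x * p))): true | x := 67 | result 0. calc_v2: p := -9 | ((min(max(x, 6), (y + 8)) == (3 + x)) || ((x * p) > (6 - y))): true | x := 67 | result 0. Both give 0.
Every one of the 63 inputs gives matching results.
verdict: equivalent


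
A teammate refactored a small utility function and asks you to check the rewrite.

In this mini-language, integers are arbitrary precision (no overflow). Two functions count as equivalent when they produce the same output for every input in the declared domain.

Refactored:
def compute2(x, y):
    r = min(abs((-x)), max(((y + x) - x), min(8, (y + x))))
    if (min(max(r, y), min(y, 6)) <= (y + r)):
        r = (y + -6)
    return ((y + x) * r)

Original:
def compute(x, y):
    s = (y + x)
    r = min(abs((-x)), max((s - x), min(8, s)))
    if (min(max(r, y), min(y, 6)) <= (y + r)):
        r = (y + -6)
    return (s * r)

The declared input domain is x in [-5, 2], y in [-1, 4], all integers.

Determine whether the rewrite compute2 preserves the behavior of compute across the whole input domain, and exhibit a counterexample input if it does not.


The two versions differ — the changes include statement counts differ, and arithmetic usage differs, and local variable names differ.
As a probe, take x=-1, y=2: compute runs s = 1; r = 1; (min(max(r, y), min(y, 6)) <= (y + r)) -> true; r = -4; return -4; compute2 runs r = 1; (min(max(r, y), min(y, 6)) <= (y + r)) -> true; r = -4; return -4; both end at -4.
Sweeping the whole domain (48 inputs) finds no disagreement.
verdict: equivalent


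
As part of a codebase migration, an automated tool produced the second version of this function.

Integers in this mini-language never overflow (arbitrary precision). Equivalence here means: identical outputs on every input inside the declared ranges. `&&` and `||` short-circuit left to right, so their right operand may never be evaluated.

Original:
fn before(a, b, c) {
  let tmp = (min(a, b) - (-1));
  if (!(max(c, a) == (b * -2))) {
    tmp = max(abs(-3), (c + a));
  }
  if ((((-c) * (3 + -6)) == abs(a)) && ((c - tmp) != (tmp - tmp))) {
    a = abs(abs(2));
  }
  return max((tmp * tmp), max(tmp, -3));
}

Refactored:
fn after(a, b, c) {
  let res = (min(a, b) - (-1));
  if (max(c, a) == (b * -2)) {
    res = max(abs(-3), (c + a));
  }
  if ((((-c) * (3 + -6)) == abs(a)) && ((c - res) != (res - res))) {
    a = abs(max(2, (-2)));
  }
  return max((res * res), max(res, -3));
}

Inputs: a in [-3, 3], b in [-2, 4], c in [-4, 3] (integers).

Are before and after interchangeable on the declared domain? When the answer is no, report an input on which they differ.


There is a counterexample at a=-3, b=-2, c=-4: 9 on one side, 4 on the other.
before: tmp=-2, then (!(max(c, a) == (b * -2))) is true, then tmp=3, then ((((-c) * (3 + -6)) == abs(a)) && ((c - tmp) != (tmp - tmp))) is false, then returns 9
after: res=-2, then (max(c, a) == (b * -2)) is false, then ((((-c) * (3 + -6)) == abs(a)) && ((c - res) != (res - res))) is false, then returns 4
verdict: not equivalent; witness: a=-3, b=-2, c=-4


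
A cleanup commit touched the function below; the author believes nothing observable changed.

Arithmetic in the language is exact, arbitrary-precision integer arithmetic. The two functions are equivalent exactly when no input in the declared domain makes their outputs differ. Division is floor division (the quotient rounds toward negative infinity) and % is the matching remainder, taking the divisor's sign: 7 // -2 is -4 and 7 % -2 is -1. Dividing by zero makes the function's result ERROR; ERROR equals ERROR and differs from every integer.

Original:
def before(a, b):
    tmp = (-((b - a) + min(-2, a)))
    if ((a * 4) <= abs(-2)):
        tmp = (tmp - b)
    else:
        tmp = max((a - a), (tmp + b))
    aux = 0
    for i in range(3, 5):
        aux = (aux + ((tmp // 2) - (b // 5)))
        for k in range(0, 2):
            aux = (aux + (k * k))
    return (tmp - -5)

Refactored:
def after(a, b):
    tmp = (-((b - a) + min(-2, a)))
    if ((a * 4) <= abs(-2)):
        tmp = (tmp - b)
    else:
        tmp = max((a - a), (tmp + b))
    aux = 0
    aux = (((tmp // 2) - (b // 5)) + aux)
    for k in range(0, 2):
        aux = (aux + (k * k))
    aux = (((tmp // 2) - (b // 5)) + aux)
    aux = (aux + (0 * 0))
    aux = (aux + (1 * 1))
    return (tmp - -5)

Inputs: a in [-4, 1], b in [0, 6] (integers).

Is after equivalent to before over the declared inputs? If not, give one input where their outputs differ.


Equivalent — the differences include statement counts differ; loop structure differs; arithmetic usage differs; constant usage differs; local variable names differ, yet no declared input distinguishes the two.
Tracing a=-2, b=2: before: tmp=-2, then ((a * 4) <= abs(-2)) is true, then tmp=-4, then aux=0, then (i=3), then aux=-2, then (k=0), then aux=-2, then (k=1), then aux=-1, then (i=4), then aux=-3, then (k=0), then aux=-3, then (k=1), then aux=-2, then returns 1 | after: tmp=-2, then ((a * 4) <= abs(-2)) is true, then tmp=-4, then aux=0, then aux=-2, then (k=0), then aux=-2, then (k=1), then aux=-1, then aux=-3, then aux=-3, then aux=-2, then returns 1 — matching result 1.
An exhaustive pass over the 42 declared inputs shows identical outputs.
verdict: equivalent


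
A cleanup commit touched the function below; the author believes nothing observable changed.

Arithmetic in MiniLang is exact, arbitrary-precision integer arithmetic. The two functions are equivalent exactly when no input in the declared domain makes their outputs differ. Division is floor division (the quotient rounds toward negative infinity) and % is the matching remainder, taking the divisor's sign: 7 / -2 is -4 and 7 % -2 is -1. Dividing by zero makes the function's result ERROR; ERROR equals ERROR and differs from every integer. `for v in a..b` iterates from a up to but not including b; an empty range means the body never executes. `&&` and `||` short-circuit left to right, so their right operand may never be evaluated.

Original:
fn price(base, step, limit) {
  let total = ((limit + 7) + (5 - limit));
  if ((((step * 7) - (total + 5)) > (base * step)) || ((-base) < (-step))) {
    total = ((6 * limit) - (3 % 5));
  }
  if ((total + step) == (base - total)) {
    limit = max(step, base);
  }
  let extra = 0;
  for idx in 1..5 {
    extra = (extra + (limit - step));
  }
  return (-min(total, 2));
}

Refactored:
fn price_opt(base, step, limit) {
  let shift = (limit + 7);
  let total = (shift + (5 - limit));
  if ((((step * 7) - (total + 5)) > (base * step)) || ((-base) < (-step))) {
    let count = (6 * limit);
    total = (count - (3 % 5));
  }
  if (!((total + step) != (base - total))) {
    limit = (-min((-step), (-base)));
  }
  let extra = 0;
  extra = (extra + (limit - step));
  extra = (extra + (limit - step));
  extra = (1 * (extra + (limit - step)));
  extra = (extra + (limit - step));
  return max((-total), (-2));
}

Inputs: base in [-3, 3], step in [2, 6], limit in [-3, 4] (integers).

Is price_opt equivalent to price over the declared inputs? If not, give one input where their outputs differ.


Side by side, the visible changes include: loop structure differs, plus arithmetic usage differs, plus statement counts differ, plus boolean connective usage differs, plus constant usage differs, plus local variable names differ, plus comparison usage differs.
As a probe, take base=3, step=6, limit=-2: price runs total becomes 12; next ((((step * 7) - (total + 5)) > (base * step)) || ((-base) < (-step))) evaluates to true; next total becomes -15; next ((total + step) == (base - total)) evaluates to false; next extra becomes 0; next at idx=1:; next extra becomes -8; next at idx=2:; next extra becomes -16; next at idx=3:; next extra becomes -24; next at idx=4:; next extra becomes -32; next final value 15; price_opt runs shift becomes 5; next total becomes 12; next ((((step * 7) - (total + 5)) > (base * step)) || ((-base) < (-step))) evaluates to true; next count becomes -12; next total becomes -15; next (!((total + step) != (base - total))) evaluates to false; next extra becomes 0; next extra becomes -8; next extra becomes -16; next extra becomes -24; next extra becomes -32; next final value 15; both end at 15.
Across all 280 domain points the two functions coincide.
verdict: equivalent


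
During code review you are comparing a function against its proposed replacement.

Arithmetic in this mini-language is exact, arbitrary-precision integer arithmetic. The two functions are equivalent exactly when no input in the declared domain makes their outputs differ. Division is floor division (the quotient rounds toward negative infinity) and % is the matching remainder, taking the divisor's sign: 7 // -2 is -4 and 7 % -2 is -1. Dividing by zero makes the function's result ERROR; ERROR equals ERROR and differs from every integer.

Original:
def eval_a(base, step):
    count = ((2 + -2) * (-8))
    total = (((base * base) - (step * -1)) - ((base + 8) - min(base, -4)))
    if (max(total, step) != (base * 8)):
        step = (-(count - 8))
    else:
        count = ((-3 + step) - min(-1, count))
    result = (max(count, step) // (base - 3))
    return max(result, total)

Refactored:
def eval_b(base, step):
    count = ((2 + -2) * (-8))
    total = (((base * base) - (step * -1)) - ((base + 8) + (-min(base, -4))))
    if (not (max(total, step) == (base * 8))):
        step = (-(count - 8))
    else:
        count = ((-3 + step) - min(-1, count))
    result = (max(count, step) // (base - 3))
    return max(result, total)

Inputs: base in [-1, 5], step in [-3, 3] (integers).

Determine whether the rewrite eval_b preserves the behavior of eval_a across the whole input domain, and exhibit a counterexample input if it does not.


The two are interchangeable: boolean connective usage differs; comparison usage differs; arithmetic usage differs, and every declared input agrees.
As a probe, take base=3, step=1: eval_a runs count = 0; total = -5; (max(total, step) != (base * 8)) -> true; step = 8; division by zero -> ERROR; eval_b runs count = 0; total = -5; (not (max(total, step) == (base * 8))) -> true; step = 8; division by zero -> ERROR; both end at ERROR.
An exhaustive pass over the 49 declared inputs shows identical outputs.
verdict: equivalent


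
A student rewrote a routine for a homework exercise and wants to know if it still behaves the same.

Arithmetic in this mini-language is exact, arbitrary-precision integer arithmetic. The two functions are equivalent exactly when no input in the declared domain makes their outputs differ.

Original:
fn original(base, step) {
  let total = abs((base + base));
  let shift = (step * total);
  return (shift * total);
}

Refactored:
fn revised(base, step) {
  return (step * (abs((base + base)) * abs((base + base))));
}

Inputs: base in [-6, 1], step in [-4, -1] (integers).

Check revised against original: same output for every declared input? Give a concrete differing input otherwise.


Equivalent — the differences include arithmetic usage differs, plus local variable names differ, plus statement counts differ, plus min/max/abs usage differs, yet no declared input distinguishes the two.
Spot check at base=-3, step=-1 — original: total = 6; shift = -6; return -36. revised: return -36. Both give -36.
Sweeping the whole domain (32 inputs) finds no disagreement.
verdict: equivalent


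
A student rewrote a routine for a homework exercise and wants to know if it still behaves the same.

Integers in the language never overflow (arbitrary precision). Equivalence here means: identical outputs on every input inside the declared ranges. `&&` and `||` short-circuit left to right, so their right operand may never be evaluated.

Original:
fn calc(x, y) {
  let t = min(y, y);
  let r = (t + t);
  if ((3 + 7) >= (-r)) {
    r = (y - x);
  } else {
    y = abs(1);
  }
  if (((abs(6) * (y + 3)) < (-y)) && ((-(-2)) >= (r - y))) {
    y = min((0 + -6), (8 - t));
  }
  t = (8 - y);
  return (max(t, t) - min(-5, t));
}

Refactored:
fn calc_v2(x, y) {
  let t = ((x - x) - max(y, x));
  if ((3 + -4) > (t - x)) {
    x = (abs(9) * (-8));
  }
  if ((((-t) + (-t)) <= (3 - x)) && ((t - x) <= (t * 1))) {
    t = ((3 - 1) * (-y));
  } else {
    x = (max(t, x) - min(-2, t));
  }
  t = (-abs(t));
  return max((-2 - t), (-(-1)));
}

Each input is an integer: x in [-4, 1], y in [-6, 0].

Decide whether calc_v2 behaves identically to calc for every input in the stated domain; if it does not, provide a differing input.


Consider the input x=-4, y=-6.
calc: t=-6, then r=-12, then ((3 + 7) >= (-r)) is false, then y=1, then (((abs(6) * (y + 3)) < (-y)) && ((-(-2)) >= (r - y))) is false, then t=7, then returns 12
calc_v2: t=4, then ((3 + -4) > (t - x)) is false, then ((((-t) + (-t)) <= (3 - x)) && ((t - x) <= (t * 1))) is false, then x=6, then t=-4, then returns 2
12 vs 2 — the two versions disagree here.
verdict: not equivalent; witness: x=-4, y=-6


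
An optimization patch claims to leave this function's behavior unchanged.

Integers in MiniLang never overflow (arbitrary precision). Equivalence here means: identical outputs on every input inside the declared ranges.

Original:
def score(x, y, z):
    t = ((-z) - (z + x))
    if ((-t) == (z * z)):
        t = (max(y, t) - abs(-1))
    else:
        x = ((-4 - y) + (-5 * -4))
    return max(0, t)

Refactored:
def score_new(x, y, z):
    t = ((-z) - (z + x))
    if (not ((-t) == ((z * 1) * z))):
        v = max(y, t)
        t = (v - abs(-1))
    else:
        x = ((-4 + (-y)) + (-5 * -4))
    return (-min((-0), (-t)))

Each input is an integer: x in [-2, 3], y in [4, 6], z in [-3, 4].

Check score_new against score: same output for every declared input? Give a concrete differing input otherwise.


There is a counterexample at x=-2, y=4, z=-3: 8 on one side, 7 on the other.
score: t = 8; ((-t) == (z * z)) -> false; x = 12; return 8
score_new: t = 8; (not ((-t) == ((z * 1) * z))) -> true; v = 8; t = 7; return 7
verdict: not equivalent; witness: x=-2, y=4, z=-3


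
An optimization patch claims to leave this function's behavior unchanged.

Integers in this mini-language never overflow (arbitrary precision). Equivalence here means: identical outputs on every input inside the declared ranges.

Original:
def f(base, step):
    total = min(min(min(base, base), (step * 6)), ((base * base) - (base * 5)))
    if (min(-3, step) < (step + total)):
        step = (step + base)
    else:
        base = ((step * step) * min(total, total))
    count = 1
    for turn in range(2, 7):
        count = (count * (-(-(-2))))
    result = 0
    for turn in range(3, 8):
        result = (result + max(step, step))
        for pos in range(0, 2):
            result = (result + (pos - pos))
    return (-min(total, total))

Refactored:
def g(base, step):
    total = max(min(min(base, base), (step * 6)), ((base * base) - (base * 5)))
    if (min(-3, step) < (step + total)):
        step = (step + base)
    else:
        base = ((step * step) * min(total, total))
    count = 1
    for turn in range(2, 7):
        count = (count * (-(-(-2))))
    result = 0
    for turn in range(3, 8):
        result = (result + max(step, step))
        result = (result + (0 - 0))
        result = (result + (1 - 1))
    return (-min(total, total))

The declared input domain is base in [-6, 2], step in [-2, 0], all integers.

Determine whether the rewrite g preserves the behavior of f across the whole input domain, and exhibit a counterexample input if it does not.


Try base=-6, step=-2.
f: total = -12; (min(-3, step) < (step + total)) -> false; base = -48; count = 1; [turn=2]; count = -2; [turn=3]; count = 4; [turn=4]; count = -8; [turn=5]; count = 16; [turn=6]; count = -32; result = 0; [turn=3]; result = -2; [pos=0]; result = -2; [pos=1]; result = -2; [turn=4]; result = -4; [pos=0]; result = -4; [pos=1]; result = -4; [turn=5]; result = -6; [pos=0]; result = -6; [pos=1]; result = -6; [turn=6]; result = -8; [pos=0]; result = -8; [pos=1]; result = -8; [turn=7]; result = -10; [pos=0]; result = -10; [pos=1]; result = -10; return 12
g: total = 66; (min(-3, step) < (step + total)) -> true; step = -8; count = 1; [turn=2]; count = -2; [turn=3]; count = 4; [turn=4]; count = -8; [turn=5]; count = 16; [turn=6]; count = -32; result = 0; [turn=3]; result = -8; result = -8; result = -8; [turn=4]; result = -16; result = -16; result = -16; [turn=5]; result = -24; result = -24; result = -24; [turn=6]; result = -32; result = -32; result = -32; [turn=7]; result = -40; result = -40; result = -40; return -66
12 and -66 differ, so these are not the same function on this domain.
verdict: not equivalent; witness: base=-6, step=-2


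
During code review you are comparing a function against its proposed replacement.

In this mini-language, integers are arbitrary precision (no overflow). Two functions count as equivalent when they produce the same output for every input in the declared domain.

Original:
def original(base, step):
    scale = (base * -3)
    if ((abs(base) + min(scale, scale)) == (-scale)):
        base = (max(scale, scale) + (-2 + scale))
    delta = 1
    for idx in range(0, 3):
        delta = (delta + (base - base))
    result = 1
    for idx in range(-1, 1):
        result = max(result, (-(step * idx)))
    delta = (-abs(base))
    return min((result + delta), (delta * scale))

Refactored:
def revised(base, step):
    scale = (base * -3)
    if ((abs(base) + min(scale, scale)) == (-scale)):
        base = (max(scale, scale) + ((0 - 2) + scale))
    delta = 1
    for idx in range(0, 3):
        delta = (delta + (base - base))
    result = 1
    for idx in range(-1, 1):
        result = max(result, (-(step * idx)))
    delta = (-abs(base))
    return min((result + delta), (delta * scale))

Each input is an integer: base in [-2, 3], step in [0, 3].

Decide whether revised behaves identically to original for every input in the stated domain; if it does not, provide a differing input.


The two are interchangeable: constant usage differs; and arithmetic usage differs, and every declared input agrees.
One worked example (base=-1, step=0) — original: scale becomes 3; next ((abs(base) + min(scale, scale)) == (-scale)) evaluates to false; next delta becomes 1; next at idx=0:; next delta becomes 1; next at idx=1:; next delta becomes 1; next at idx=2:; next delta becomes 1; next result becomes 1; next at idx=-1:; next result becomes 1; next at idx=0:; next result becomes 1; next delta becomes -1; next final value -3; revised: scale becomes 3; next ((abs(base) + min(scale, scale)) == (-scale)) evaluates to false; next delta becomes 1; next at idx=0:; next delta becomes 1; next at idx=1:; next delta becomes 1; next at idx=2:; next delta becomes 1; next result becomes 1; next at idx=-1:; next result becomes 1; next at idx=0:; next result becomes 1; next delta becomes -1; next final value -3; agreement on -3.
Checked all 24 inputs in the declared domain: the outputs agree on every one.
verdict: equivalent


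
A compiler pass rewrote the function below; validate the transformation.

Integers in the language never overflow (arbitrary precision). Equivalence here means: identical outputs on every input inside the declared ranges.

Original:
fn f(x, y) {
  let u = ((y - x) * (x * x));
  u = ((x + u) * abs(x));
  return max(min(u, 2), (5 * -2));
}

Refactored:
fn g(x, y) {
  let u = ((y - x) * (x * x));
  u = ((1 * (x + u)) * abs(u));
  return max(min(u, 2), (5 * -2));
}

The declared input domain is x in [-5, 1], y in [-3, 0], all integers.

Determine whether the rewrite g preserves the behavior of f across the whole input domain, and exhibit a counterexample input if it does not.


Evaluate both at x=-3, y=-3.
f: u becomes 0; next u becomes -9; next final value -9
g: u becomes 0; next u becomes 0; next final value 0
-9 != 0, so the rewrite changes behavior.
verdict: not equivalent; witness: x=-3, y=-3


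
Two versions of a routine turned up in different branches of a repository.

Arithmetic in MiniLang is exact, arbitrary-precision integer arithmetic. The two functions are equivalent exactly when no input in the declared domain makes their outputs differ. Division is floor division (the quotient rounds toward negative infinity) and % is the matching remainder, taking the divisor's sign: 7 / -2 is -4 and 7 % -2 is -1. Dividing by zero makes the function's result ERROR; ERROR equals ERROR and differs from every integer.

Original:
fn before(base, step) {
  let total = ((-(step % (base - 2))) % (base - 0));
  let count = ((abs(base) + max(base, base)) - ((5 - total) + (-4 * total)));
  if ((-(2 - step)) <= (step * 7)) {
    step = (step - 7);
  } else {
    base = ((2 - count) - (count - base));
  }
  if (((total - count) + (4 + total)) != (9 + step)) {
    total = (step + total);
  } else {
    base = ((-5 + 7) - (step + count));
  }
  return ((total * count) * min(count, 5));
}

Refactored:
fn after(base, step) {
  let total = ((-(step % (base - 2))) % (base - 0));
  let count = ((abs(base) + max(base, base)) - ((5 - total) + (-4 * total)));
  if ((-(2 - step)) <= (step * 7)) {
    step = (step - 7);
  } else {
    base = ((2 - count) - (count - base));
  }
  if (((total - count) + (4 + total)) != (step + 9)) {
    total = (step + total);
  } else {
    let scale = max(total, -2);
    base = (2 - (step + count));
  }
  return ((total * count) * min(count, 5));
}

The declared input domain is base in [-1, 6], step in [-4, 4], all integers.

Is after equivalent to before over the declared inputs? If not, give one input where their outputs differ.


Although min/max/abs usage differs, plus arithmetic usage differs, plus local variable names differ, plus constant usage differs, plus statement counts differ, 72/72 inputs agree.
verdict: equivalent


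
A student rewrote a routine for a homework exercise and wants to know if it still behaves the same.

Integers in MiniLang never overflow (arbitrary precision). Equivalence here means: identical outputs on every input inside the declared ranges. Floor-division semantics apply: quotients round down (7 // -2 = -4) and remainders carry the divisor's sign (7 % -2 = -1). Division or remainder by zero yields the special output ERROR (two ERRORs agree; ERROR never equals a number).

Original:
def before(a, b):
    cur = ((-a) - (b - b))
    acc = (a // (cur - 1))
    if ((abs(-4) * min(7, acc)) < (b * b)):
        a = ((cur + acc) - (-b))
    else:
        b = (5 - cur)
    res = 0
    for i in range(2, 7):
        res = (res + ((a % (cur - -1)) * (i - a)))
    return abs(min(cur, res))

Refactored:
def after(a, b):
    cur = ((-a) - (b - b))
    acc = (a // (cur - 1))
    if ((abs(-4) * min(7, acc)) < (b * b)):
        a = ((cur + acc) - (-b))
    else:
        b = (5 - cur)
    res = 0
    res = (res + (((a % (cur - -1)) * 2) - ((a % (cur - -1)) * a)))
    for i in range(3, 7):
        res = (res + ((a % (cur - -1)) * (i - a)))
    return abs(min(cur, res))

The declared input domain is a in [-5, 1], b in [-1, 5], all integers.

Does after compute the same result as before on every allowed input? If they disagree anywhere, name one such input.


Although loop structure differs, plus constant usage differs, plus statement counts differ, plus arithmetic usage differs, 49/49 inputs agree.
verdict: equivalent
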